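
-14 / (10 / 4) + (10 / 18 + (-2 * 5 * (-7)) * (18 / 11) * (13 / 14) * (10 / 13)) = 38003 / 495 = 76.77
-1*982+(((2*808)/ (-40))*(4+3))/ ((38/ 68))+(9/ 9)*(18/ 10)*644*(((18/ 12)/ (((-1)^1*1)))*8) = -1462854/ 95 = -15398.46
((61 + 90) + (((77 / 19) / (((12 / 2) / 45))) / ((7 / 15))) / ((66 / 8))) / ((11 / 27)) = 81513 / 209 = 390.01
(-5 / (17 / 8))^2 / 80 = 20 / 289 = 0.07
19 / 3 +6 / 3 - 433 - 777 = -3605 / 3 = -1201.67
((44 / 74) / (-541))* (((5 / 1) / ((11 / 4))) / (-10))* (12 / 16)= 3 / 20017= 0.00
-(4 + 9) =-13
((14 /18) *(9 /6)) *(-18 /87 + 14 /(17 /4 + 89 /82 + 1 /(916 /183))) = 24500819 /9042693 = 2.71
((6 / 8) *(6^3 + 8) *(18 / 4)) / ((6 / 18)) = 2268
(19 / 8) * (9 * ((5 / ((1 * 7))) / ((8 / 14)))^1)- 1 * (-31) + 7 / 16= 1861 / 32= 58.16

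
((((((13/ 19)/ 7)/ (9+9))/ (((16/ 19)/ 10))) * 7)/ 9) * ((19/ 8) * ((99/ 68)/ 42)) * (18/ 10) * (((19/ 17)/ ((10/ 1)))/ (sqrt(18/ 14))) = 0.00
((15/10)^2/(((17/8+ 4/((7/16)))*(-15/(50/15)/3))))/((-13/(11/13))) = 924/106639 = 0.01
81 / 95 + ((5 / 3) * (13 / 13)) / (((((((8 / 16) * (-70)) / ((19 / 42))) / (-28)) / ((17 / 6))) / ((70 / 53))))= 422761 / 135945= 3.11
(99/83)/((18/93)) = 1023/166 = 6.16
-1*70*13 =-910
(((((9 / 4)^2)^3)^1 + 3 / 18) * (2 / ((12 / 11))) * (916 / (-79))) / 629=-4021258549 / 915904512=-4.39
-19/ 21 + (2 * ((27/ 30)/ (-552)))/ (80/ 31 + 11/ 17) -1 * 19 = -10383647/ 521640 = -19.91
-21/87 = -7/29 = -0.24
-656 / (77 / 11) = -656 / 7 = -93.71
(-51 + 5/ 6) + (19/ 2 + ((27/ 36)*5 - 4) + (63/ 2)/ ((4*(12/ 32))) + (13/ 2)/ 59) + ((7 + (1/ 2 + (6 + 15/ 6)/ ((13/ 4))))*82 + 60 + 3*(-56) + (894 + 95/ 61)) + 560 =2157.21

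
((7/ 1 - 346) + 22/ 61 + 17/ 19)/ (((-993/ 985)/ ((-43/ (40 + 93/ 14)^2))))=-1083206761560/ 163582858261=-6.62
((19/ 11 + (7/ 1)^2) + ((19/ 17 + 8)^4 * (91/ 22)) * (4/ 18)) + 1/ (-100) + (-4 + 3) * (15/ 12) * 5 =2644646901623/ 413428950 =6396.86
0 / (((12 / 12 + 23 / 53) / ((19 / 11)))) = 0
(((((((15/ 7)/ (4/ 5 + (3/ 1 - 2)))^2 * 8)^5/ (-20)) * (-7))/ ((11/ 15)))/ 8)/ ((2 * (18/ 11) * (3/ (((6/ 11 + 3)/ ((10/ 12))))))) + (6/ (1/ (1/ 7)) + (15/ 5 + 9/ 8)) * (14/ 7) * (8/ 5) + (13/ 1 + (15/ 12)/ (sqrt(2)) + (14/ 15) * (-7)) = 5 * sqrt(2)/ 8 + 637702532206522289/ 131056207685865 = 4866.75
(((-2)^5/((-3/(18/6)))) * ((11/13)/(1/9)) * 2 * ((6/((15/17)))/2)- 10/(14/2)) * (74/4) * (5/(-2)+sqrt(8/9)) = -13936679/182+27873358 * sqrt(2)/1365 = -47696.86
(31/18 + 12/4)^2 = 7225/324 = 22.30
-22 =-22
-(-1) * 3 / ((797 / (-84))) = -252 / 797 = -0.32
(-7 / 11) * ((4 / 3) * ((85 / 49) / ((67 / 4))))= -1360 / 15477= -0.09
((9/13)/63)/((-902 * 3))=-1/246246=-0.00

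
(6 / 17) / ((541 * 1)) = 6 / 9197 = 0.00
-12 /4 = -3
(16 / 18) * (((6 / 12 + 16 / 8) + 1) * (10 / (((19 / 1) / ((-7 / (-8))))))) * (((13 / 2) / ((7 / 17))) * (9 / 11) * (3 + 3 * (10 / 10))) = 23205 / 209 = 111.03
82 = 82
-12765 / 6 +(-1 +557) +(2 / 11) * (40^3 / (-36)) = -375157 / 198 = -1894.73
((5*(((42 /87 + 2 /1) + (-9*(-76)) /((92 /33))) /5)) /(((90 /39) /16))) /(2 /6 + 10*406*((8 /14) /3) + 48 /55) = 189106632 /85241933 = 2.22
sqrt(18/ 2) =3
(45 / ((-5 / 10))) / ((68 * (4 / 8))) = -45 / 17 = -2.65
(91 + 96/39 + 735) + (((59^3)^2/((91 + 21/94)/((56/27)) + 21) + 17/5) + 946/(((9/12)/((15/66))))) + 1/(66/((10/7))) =1744589877701414/2687685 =649105039.36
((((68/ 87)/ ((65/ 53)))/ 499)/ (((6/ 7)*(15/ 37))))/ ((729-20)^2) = 466718/ 63831953990025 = 0.00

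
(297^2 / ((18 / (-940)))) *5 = -23032350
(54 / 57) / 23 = 18 / 437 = 0.04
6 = 6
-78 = -78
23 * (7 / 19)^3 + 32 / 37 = 511381 / 253783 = 2.02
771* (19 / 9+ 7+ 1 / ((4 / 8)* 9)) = 7196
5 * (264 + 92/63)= 83620/63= 1327.30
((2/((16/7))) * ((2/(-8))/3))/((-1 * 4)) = 7/384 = 0.02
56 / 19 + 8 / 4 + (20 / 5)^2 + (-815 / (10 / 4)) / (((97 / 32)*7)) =72034 / 12901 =5.58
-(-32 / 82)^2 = -256 / 1681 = -0.15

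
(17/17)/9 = 1/9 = 0.11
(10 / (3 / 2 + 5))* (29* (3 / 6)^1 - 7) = 150 / 13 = 11.54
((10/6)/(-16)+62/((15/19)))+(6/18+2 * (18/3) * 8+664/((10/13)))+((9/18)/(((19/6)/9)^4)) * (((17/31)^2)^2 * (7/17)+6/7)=71923490647636539/67398340934960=1067.14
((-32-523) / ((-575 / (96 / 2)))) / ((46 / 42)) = 111888 / 2645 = 42.30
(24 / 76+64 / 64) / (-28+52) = 25 / 456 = 0.05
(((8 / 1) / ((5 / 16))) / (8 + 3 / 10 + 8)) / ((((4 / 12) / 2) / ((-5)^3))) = -192000 / 163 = -1177.91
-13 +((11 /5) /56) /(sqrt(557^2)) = -2027469 /155960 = -13.00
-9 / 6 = -3 / 2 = -1.50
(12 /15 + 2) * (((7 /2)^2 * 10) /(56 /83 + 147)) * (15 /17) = 61005 /29767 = 2.05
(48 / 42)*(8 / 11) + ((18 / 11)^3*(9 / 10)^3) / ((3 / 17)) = 22048493 / 1164625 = 18.93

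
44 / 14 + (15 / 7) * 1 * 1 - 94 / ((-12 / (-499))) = -163949 / 42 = -3903.55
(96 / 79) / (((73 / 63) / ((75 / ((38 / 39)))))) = 8845200 / 109573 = 80.72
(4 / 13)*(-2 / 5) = -8 / 65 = -0.12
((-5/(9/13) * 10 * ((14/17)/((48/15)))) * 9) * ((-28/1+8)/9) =56875/153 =371.73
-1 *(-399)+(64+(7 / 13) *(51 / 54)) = 108461 / 234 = 463.51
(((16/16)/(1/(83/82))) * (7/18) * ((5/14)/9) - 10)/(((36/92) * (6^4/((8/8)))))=-6101095/309889152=-0.02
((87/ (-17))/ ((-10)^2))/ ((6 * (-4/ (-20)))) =-29/ 680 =-0.04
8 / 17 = 0.47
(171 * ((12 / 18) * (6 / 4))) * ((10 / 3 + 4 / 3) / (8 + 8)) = 399 / 8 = 49.88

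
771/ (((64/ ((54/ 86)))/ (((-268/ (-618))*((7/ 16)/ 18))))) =361599/ 4535296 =0.08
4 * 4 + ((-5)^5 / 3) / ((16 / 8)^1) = -3029 / 6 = -504.83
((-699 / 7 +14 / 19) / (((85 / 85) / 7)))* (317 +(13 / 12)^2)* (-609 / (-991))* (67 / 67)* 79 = -9686436379907 / 903792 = -10717550.48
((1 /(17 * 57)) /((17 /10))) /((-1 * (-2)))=0.00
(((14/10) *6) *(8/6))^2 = 3136/25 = 125.44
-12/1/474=-2/79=-0.03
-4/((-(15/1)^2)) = 4/225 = 0.02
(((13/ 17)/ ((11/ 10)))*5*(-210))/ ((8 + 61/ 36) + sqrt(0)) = -4914000/ 65263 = -75.30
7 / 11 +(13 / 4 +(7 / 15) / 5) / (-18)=26767 / 59400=0.45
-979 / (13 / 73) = -71467 / 13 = -5497.46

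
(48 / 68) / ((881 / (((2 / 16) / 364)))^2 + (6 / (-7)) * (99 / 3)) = 0.00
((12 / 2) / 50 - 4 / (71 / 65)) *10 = -12574 / 355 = -35.42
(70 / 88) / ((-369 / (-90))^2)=875 / 18491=0.05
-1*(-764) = 764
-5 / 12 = -0.42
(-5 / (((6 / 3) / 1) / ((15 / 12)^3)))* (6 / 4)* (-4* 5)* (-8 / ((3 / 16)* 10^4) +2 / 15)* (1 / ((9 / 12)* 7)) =605 / 168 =3.60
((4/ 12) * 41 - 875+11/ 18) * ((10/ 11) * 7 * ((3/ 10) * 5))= -542255/ 66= -8215.98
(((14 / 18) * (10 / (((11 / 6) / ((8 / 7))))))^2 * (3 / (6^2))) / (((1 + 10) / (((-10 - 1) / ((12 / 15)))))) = -8000 / 3267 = -2.45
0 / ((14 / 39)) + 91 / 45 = 91 / 45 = 2.02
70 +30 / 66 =775 / 11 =70.45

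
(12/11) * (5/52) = 15/143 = 0.10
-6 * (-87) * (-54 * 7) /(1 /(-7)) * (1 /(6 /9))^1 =2071818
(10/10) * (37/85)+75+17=7857/85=92.44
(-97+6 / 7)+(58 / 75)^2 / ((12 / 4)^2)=-34047077 / 354375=-96.08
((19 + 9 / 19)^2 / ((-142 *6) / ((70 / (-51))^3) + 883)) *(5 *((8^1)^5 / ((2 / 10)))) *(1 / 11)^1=9616732160000000 / 412872466523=23292.26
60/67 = 0.90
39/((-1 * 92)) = -39/92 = -0.42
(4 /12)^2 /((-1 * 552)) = -1 /4968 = -0.00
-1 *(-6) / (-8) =-3 / 4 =-0.75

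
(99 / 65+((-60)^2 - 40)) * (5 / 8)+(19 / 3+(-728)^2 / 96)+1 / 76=15319859 / 1976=7752.97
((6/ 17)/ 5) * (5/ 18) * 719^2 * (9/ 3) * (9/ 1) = 4652649/ 17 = 273685.24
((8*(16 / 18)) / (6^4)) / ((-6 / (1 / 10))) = -1 / 10935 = -0.00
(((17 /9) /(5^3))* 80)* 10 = 12.09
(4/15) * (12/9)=16/45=0.36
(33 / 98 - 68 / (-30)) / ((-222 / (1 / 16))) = -3827 / 5221440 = -0.00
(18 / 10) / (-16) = -9 / 80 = -0.11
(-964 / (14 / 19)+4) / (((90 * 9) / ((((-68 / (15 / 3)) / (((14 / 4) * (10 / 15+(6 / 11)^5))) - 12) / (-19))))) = -32075121584 / 21707684775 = -1.48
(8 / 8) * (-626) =-626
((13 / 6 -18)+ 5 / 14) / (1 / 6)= -650 / 7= -92.86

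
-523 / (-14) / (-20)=-523 / 280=-1.87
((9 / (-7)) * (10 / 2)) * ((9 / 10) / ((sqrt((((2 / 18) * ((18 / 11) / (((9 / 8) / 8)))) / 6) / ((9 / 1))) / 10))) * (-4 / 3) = 1215 * sqrt(33) / 14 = 498.55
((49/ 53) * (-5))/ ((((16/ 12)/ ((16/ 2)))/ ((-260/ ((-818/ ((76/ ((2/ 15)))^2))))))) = -2864251.97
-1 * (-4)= 4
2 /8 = 1 /4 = 0.25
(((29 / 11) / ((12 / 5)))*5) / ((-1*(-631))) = 725 / 83292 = 0.01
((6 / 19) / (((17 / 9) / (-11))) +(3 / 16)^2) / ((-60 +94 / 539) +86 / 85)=0.03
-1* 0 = 0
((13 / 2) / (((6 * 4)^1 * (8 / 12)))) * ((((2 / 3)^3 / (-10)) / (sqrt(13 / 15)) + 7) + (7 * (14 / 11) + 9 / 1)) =1781 / 176 -sqrt(195) / 1080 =10.11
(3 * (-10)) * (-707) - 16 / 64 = 84839 / 4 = 21209.75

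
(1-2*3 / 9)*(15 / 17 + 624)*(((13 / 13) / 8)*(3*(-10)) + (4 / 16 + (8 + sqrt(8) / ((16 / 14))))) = 24787*sqrt(2) / 68 + 31869 / 34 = 1452.83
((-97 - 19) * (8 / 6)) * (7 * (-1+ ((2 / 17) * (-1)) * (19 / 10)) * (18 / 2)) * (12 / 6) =2026752 / 85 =23844.14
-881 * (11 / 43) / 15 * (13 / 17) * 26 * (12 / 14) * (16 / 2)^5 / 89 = -214666969088 / 2277065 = -94273.54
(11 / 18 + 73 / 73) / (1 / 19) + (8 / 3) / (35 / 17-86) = 785461 / 25686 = 30.58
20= 20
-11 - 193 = -204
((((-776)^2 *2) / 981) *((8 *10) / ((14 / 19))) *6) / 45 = 366123008 / 20601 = 17772.10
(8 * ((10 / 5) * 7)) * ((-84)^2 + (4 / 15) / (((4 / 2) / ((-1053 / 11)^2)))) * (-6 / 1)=-3365433792 / 605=-5562700.48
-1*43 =-43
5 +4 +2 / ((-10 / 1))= 8.80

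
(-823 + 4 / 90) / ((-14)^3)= 37033 / 123480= 0.30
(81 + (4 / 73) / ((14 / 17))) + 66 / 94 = 1963838 / 24017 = 81.77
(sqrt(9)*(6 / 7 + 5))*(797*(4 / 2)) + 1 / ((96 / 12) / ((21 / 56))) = 12547989 / 448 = 28008.90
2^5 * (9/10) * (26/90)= 208/25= 8.32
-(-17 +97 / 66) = 1025 / 66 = 15.53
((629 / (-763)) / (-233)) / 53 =629 / 9422287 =0.00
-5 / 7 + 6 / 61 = -263 / 427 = -0.62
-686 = -686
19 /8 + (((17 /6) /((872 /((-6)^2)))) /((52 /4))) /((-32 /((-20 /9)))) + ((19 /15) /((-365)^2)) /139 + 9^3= 9211961176793911 /12595389924000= 731.38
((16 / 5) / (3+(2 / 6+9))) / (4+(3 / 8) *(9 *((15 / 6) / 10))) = 1536 / 28675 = 0.05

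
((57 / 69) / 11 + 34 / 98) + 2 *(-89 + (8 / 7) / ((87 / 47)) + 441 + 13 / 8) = 3058334735 / 4314156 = 708.91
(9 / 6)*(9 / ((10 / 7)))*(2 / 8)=189 / 80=2.36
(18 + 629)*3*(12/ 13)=23292/ 13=1791.69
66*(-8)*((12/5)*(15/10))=-9504/5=-1900.80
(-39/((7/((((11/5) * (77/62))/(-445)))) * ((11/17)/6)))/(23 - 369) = -21879/23865350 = -0.00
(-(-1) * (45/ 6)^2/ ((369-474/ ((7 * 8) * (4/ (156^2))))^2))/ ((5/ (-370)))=-45325/ 28464025608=-0.00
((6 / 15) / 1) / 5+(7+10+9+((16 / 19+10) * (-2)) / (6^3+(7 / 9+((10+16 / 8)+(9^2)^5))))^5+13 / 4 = 87432535081958919115805176244596913311008782869257505807481705819 / 7358786615436201374989812133488860813879378994732703084300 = 11881379.32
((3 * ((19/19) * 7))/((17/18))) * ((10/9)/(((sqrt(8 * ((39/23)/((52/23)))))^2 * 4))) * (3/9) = 35/102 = 0.34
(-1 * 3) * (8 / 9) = -8 / 3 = -2.67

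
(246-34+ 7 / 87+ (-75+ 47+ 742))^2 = 6491363761 / 7569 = 857625.02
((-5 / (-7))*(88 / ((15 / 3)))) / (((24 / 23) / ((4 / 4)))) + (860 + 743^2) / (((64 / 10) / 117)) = 6792495161 / 672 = 10107879.70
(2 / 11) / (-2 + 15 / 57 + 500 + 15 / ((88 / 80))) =38 / 106987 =0.00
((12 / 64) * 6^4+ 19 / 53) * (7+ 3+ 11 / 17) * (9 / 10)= 10505421 / 4505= 2331.95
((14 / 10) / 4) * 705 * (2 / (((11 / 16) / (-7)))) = -55272 / 11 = -5024.73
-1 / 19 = -0.05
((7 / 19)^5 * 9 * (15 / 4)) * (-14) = -15882615 / 4952198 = -3.21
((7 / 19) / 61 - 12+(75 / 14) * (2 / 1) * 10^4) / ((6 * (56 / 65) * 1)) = 56494925045 / 2725968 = 20724.72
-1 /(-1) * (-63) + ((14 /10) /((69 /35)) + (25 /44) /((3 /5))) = -62079 /1012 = -61.34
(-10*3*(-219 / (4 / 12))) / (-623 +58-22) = -19710 / 587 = -33.58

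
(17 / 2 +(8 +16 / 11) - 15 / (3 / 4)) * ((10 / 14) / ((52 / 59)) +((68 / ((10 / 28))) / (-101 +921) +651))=-1333.72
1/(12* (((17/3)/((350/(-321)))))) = -175/10914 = -0.02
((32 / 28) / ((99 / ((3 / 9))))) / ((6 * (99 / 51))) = 0.00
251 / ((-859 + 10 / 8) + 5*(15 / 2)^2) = -502 / 1153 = -0.44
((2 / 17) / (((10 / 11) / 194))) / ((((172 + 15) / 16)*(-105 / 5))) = -0.10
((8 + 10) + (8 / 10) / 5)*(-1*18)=-8172 / 25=-326.88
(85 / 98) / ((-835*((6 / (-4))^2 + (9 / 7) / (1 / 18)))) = -34 / 831159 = -0.00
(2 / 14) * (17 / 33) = 17 / 231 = 0.07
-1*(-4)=4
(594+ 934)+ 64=1592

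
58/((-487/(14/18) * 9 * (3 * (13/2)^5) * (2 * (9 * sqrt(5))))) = -6496 * sqrt(5)/1977263321085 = -0.00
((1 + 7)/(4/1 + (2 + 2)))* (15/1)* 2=30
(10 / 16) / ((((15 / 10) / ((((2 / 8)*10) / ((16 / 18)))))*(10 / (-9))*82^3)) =-135 / 70575104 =-0.00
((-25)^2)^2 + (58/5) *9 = 1953647/5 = 390729.40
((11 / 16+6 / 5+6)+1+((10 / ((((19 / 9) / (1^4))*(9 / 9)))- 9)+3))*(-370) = -428793 / 152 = -2821.01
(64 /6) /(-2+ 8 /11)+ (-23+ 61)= 622 /21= 29.62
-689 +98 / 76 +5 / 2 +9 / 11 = -143038 / 209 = -684.39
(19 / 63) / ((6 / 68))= 3.42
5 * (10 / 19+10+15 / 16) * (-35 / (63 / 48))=-87125 / 57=-1528.51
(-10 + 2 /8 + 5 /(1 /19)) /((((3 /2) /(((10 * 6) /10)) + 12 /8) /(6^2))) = 12276 /7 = 1753.71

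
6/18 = 1/3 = 0.33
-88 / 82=-44 / 41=-1.07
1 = 1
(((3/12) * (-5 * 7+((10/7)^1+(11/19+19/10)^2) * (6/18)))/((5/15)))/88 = -24619613/88950400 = -0.28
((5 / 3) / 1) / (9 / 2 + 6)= 10 / 63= 0.16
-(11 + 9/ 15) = -58/ 5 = -11.60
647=647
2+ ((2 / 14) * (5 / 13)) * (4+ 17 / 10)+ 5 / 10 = 256 / 91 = 2.81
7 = 7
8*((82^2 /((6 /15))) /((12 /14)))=470680 /3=156893.33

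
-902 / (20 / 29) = -13079 / 10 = -1307.90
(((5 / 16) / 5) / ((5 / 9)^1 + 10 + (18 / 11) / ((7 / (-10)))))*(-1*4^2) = -693 / 5695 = -0.12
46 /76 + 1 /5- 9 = -1557 /190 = -8.19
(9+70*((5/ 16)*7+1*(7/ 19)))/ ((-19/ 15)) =-428445/ 2888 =-148.35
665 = 665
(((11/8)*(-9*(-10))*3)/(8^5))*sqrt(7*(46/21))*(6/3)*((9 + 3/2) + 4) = 14355*sqrt(138)/131072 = 1.29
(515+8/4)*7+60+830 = 4509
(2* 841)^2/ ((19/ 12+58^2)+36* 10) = 33949488/ 44707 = 759.38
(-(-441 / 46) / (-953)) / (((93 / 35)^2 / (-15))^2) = -1838265625 / 40485313598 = -0.05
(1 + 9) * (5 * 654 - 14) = 32560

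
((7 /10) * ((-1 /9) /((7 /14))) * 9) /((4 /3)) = -21 /20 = -1.05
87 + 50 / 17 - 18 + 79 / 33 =74.34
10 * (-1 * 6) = -60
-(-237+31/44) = 10397/44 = 236.30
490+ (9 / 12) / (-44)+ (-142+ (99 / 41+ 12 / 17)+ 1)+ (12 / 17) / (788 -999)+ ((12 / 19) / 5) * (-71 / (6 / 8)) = 836396221713 / 2458960240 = 340.14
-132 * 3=-396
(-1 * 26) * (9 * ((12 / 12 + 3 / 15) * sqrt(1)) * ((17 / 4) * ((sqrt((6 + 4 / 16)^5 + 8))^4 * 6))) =-1710037755114602589 / 2621440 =-652327634855.12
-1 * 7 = -7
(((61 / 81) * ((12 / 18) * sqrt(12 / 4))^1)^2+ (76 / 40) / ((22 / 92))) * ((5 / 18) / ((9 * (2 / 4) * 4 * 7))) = 9420091 / 491051484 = 0.02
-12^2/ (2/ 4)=-288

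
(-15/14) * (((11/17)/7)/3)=-55/1666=-0.03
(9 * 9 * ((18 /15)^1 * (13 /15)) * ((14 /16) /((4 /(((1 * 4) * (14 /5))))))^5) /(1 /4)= 297446437197 /10000000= 29744.64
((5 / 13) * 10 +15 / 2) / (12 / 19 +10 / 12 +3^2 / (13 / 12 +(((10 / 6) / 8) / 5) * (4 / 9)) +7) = 2000985 / 2933359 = 0.68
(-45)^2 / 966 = 2.10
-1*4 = -4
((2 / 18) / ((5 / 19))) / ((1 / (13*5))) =247 / 9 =27.44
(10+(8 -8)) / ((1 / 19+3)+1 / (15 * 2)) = 5700 / 1759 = 3.24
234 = 234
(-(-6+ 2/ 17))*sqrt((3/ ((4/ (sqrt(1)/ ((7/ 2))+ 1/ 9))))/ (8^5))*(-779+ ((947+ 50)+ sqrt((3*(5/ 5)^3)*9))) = 375*sqrt(14)/ 15232+ 13625*sqrt(42)/ 22848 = 3.96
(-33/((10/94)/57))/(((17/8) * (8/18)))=-1591326/85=-18721.48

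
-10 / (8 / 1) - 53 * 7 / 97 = -1969 / 388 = -5.07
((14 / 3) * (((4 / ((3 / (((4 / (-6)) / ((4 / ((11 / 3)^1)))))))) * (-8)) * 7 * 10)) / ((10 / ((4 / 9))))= 68992 / 729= 94.64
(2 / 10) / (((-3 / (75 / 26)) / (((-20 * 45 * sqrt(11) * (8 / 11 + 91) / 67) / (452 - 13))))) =2270250 * sqrt(11) / 4206059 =1.79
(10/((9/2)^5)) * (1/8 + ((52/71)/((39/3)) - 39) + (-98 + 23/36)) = -0.74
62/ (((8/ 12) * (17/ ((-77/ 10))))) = -42.12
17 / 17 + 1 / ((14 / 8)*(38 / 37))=207 / 133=1.56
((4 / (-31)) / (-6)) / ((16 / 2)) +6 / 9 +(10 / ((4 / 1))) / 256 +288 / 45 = 561799 / 79360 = 7.08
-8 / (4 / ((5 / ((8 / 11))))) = -55 / 4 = -13.75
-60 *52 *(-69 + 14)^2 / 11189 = -9438000 / 11189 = -843.51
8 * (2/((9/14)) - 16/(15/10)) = -544/9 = -60.44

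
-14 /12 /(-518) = 1 /444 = 0.00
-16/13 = -1.23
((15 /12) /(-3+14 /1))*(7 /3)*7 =245 /132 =1.86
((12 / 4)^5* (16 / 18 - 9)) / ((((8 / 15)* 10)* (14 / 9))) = -53217 / 224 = -237.58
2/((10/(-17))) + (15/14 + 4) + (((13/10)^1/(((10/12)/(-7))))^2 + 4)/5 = 1151531/43750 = 26.32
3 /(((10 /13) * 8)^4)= 0.00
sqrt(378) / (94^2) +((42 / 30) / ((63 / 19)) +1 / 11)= 3 * sqrt(42) / 8836 +254 / 495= 0.52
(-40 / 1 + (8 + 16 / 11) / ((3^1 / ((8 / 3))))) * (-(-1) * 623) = -19684.28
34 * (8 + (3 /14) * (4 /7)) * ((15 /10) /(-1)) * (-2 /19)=40596 /931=43.60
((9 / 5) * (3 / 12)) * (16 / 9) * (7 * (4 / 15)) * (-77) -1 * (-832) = 717.01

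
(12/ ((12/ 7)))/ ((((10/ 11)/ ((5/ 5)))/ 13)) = 1001/ 10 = 100.10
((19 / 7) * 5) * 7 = 95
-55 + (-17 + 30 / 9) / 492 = -1981 / 36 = -55.03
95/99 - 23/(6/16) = -60.37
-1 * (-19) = 19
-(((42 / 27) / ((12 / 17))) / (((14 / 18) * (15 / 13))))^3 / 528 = -10793861 / 384912000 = -0.03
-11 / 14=-0.79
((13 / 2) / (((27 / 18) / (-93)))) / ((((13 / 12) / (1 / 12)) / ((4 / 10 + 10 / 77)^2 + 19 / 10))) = -20041097 / 296450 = -67.60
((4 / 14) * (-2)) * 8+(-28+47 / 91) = -2917 / 91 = -32.05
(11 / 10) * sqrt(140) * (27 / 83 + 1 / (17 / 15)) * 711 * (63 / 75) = 9387.46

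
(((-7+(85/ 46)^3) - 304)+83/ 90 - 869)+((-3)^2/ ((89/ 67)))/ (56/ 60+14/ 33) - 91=-13739884962967/ 10915259040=-1258.78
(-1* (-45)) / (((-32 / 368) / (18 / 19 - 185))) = 95247.24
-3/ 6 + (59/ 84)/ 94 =-3889/ 7896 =-0.49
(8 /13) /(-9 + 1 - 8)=-0.04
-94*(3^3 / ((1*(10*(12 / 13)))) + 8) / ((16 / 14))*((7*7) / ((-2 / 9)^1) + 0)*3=594411.50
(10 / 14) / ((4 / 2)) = 5 / 14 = 0.36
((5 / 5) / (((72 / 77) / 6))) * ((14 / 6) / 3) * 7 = 3773 / 108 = 34.94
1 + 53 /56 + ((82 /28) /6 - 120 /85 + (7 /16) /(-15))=0.99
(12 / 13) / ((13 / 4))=0.28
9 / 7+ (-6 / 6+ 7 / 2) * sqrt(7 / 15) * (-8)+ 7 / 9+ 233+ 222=28795 / 63 - 4 * sqrt(105) / 3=443.40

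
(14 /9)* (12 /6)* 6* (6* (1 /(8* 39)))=14 /39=0.36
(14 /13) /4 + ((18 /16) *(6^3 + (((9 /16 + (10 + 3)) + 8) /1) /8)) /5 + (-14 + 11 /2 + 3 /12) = 2743981 /66560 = 41.23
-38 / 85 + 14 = 1152 / 85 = 13.55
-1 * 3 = -3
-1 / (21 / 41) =-41 / 21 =-1.95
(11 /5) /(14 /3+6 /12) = 66 /155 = 0.43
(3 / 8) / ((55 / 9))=27 / 440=0.06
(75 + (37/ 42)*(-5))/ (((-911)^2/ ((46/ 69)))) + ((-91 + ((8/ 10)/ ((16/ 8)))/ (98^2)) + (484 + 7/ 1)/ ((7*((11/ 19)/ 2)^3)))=668527278653894459/ 238698384052590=2800.72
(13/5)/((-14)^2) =13/980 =0.01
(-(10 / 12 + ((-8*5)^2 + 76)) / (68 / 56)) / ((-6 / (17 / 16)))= 70427 / 288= 244.54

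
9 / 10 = 0.90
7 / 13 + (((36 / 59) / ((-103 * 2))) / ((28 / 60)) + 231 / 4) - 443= -851006735 / 2212028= -384.72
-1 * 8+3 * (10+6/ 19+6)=778/ 19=40.95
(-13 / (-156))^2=1 / 144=0.01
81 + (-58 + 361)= 384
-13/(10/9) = -117/10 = -11.70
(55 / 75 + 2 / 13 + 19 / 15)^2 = 784 / 169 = 4.64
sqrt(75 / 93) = 5 * sqrt(31) / 31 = 0.90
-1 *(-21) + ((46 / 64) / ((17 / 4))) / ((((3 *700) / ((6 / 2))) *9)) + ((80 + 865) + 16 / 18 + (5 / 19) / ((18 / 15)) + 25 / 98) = 110235306259 / 113954400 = 967.36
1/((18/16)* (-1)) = -0.89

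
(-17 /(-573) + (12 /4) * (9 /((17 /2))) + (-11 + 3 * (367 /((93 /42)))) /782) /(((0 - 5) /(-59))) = 627432373 /13890666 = 45.17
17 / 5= 3.40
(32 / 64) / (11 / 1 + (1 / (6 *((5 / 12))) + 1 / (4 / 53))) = 10 / 493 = 0.02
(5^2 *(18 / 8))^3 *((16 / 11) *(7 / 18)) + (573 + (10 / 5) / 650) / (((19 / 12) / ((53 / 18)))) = 165857038003 / 1630200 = 101740.30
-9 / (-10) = 9 / 10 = 0.90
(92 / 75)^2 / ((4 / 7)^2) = 25921 / 5625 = 4.61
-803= -803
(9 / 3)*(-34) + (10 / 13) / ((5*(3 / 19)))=-101.03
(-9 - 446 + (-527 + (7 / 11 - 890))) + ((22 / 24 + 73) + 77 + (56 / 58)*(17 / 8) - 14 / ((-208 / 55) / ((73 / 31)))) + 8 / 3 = -5266757569 / 3085368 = -1707.01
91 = 91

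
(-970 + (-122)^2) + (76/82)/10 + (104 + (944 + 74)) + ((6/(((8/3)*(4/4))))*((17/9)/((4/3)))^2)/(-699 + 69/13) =1779011977463/118316160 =15036.09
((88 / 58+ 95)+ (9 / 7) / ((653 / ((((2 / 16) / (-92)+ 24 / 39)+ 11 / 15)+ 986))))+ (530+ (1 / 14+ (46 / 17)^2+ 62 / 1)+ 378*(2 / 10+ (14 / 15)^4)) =728711775334321757 / 687273344940000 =1060.29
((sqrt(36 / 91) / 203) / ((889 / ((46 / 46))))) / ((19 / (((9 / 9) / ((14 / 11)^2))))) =363 * sqrt(91) / 30578689414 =0.00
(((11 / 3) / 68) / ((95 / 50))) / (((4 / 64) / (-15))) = -6.81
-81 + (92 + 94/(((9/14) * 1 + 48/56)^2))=475/9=52.78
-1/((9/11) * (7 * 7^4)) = -11/151263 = -0.00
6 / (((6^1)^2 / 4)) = 2 / 3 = 0.67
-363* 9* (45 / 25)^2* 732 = -193706964 / 25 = -7748278.56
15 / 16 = 0.94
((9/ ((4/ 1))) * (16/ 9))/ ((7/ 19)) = 76/ 7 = 10.86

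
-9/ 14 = -0.64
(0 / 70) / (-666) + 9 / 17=9 / 17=0.53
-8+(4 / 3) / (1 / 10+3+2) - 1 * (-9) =193 / 153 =1.26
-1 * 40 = -40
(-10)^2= 100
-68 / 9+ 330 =2902 / 9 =322.44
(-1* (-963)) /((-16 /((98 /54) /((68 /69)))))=-120589 /1088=-110.84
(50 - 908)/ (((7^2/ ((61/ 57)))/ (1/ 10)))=-8723/ 4655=-1.87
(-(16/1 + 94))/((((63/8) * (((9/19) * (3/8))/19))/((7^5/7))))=-3587300.08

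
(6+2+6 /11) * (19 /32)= 5.07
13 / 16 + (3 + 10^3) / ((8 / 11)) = 22079 / 16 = 1379.94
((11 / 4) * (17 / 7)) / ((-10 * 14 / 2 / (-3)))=561 / 1960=0.29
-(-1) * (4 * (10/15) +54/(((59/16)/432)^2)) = 7739698376/10443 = 741137.45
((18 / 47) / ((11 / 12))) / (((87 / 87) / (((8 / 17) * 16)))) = 27648 / 8789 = 3.15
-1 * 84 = -84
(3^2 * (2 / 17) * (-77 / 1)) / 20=-693 / 170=-4.08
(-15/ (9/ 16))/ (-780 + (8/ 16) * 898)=0.08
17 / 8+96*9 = 6929 / 8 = 866.12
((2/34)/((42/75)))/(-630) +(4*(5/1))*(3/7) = 257035/29988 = 8.57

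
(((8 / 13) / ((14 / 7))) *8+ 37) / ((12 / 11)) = 1881 / 52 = 36.17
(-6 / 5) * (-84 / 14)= 36 / 5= 7.20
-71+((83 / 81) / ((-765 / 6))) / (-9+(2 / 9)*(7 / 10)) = -6485128 / 91341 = -71.00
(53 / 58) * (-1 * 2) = -53 / 29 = -1.83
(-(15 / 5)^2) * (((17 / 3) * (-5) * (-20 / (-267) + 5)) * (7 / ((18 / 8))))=3224900 / 801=4026.09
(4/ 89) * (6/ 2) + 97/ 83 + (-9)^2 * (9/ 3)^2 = 5394752/ 7387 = 730.30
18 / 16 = 9 / 8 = 1.12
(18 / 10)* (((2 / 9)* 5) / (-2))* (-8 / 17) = 8 / 17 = 0.47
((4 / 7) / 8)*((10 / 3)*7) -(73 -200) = 386 / 3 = 128.67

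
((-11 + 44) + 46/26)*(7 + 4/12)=9944/39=254.97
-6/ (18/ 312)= -104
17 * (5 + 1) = 102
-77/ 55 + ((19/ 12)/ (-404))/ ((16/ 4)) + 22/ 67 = -6968093/ 6496320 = -1.07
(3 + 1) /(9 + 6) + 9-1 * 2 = 109 /15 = 7.27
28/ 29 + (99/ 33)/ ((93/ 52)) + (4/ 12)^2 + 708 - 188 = 4229603/ 8091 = 522.75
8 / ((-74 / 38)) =-4.11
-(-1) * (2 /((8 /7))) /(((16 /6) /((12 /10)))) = 63 /80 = 0.79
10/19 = 0.53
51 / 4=12.75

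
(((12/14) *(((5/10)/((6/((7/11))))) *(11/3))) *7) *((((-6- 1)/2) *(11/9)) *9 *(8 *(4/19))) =-4312/57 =-75.65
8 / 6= 4 / 3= 1.33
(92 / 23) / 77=4 / 77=0.05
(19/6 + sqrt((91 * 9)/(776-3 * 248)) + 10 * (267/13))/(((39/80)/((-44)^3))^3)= -2574076918605082001408000/2313441-39559797728608256000 * sqrt(182)/19773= -1139652469184557570.09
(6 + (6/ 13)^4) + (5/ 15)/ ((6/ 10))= 6.60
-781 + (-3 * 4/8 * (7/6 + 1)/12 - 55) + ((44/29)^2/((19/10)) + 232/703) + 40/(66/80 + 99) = -31514303055217/37772055024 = -834.33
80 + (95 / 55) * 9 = 1051 / 11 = 95.55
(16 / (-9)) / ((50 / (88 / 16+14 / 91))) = -196 / 975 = -0.20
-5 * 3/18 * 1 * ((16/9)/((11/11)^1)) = -40/27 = -1.48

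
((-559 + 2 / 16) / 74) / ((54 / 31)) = -138601 / 31968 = -4.34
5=5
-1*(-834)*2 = 1668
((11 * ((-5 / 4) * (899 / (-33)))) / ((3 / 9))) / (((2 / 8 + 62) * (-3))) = -4495 / 747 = -6.02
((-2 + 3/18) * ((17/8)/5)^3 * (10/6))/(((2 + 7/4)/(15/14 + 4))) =-3837053/12096000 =-0.32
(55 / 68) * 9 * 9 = 4455 / 68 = 65.51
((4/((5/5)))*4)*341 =5456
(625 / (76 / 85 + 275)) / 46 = 53125 / 1078746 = 0.05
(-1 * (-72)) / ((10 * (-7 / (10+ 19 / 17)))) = -972 / 85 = -11.44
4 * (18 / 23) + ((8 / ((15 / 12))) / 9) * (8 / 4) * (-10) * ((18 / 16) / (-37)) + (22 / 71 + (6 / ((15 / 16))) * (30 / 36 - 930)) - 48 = -5990.79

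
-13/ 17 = -0.76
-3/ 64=-0.05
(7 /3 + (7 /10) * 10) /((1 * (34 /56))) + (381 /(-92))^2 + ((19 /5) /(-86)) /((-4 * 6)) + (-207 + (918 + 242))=5716521772 /5800485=985.52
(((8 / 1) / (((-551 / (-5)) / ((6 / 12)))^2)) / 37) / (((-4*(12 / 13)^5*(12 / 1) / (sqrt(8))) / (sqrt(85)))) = -9282325*sqrt(170) / 33542265950208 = -0.00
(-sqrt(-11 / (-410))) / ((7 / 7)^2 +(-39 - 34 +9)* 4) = sqrt(4510) / 104550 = 0.00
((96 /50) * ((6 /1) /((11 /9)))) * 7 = 18144 /275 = 65.98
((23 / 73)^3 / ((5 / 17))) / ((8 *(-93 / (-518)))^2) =0.05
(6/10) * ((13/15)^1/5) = 13/125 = 0.10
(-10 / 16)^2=25 / 64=0.39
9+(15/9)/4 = 113/12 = 9.42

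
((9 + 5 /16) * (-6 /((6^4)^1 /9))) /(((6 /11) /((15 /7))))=-8195 /5376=-1.52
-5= -5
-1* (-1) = 1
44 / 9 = 4.89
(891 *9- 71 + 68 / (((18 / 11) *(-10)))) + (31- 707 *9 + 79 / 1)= 76088 / 45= 1690.84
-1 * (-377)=377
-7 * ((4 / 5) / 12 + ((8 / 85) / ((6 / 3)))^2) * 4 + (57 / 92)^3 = -28538214877 / 16878062400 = -1.69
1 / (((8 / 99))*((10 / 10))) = 99 / 8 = 12.38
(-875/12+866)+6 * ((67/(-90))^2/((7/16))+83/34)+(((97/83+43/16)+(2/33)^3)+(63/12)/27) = 12926191713583/15775544400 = 819.38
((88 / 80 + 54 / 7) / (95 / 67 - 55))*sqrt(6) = -0.40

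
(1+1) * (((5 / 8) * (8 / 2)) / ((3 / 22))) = 110 / 3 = 36.67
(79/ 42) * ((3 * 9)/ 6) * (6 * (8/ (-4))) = -711/ 7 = -101.57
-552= -552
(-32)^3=-32768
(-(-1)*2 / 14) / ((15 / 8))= 8 / 105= 0.08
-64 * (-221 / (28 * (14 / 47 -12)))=-83096 / 1925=-43.17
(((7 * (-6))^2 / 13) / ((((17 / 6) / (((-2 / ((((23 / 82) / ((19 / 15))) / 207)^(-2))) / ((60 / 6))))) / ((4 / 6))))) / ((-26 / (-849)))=-416010 / 1743454193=-0.00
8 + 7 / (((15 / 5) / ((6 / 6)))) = 31 / 3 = 10.33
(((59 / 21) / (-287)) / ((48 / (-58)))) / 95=1711 / 13741560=0.00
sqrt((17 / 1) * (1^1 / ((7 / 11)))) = sqrt(1309) / 7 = 5.17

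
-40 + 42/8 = -139/4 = -34.75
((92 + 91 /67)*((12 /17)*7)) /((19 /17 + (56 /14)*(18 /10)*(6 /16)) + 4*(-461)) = -583800 /2328853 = -0.25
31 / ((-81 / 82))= -2542 / 81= -31.38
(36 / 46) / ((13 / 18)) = 324 / 299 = 1.08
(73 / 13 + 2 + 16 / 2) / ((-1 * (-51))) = 203 / 663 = 0.31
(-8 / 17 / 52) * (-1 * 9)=18 / 221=0.08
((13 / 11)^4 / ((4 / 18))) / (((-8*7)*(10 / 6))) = -771147 / 8198960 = -0.09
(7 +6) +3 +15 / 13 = 223 / 13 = 17.15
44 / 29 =1.52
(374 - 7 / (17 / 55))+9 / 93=185214 / 527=351.45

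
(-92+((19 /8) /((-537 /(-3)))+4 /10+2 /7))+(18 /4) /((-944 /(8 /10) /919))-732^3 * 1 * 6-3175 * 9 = -869887061585702 /369635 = -2353367677.81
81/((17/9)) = 729/17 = 42.88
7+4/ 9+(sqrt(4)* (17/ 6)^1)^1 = 118/ 9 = 13.11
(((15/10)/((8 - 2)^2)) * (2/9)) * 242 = 121/54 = 2.24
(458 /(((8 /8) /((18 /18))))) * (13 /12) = 2977 /6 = 496.17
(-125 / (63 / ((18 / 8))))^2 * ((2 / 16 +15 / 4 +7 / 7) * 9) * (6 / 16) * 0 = 0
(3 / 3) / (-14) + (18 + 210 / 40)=649 / 28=23.18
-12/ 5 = -2.40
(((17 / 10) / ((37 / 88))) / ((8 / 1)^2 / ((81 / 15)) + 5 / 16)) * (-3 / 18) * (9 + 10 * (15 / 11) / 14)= -3760128 / 6805225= -0.55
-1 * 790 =-790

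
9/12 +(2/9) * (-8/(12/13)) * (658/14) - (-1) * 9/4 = -2363/27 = -87.52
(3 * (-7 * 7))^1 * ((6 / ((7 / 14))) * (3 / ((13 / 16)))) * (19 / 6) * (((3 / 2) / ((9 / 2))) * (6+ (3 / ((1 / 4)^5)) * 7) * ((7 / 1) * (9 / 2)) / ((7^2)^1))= -1235878560 / 13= -95067581.54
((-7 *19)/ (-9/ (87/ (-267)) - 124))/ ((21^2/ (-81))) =-4959/ 19565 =-0.25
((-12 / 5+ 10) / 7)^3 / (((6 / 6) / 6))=329232 / 42875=7.68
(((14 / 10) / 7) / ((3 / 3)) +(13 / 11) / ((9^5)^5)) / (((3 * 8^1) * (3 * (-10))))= -0.00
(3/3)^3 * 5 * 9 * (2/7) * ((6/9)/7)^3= 80/7203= 0.01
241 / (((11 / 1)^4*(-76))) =-241 / 1112716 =-0.00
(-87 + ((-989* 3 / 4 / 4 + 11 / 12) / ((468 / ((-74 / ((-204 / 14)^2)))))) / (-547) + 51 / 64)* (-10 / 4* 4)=1620653319835 / 1880034624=862.03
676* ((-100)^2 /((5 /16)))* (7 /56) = 2704000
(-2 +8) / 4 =3 / 2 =1.50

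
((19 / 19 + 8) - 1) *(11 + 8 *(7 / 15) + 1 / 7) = 12496 / 105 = 119.01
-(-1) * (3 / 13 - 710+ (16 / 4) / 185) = -1706943 / 2405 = -709.75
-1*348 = -348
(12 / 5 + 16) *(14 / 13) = 1288 / 65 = 19.82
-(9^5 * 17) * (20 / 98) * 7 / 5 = -2007666 / 7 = -286809.43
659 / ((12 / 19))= 12521 / 12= 1043.42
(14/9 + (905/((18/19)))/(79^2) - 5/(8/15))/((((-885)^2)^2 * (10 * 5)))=-0.00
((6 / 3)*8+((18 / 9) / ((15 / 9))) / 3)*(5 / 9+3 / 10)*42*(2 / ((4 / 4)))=88396 / 75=1178.61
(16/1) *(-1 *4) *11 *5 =-3520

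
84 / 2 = 42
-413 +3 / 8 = -412.62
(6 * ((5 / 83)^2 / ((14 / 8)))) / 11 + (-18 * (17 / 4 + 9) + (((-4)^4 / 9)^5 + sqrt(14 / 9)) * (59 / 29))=37882496.17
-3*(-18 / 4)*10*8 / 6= 180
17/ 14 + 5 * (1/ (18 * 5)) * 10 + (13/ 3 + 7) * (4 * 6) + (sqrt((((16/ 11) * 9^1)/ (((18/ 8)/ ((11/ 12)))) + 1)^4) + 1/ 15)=65929/ 210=313.95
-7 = -7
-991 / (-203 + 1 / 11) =10901 / 2232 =4.88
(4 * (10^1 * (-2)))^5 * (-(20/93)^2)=1310720000000/8649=151545843.45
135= 135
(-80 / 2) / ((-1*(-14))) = -20 / 7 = -2.86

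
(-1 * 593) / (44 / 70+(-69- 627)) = 20755 / 24338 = 0.85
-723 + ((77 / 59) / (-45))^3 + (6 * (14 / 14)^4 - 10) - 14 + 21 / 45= -13859201293433 / 18715161375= -740.53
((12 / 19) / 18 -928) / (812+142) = -499 / 513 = -0.97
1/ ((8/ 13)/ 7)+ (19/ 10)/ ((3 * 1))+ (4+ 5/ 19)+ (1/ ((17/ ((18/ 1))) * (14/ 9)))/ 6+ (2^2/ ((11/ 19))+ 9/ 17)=4182443/ 175560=23.82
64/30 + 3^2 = 167/15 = 11.13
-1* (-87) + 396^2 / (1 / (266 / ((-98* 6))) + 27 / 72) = -2645751 / 31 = -85346.81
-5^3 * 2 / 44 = -125 / 22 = -5.68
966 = 966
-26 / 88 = -13 / 44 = -0.30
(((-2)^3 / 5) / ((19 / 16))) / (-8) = 16 / 95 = 0.17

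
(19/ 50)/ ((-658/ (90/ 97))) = -171/ 319130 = -0.00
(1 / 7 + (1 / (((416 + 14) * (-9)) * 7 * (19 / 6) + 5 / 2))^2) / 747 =0.00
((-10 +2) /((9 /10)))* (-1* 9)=80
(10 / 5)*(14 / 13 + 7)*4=840 / 13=64.62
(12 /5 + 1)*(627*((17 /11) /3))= 5491 /5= 1098.20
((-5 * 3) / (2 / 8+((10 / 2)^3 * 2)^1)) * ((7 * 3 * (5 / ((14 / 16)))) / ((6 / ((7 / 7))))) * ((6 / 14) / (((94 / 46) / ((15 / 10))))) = -124200 / 329329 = -0.38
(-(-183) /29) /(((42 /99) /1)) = 6039 /406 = 14.87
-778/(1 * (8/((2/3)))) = -389/6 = -64.83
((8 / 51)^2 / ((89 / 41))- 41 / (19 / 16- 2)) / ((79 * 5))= 0.13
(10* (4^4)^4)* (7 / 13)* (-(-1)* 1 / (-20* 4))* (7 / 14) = -1879048192 / 13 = -144542168.62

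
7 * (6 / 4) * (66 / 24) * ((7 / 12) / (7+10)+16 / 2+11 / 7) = 150887 / 544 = 277.37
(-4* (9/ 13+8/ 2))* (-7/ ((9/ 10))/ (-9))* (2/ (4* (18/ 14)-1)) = -7.83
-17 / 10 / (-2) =17 / 20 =0.85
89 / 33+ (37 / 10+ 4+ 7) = 5741 / 330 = 17.40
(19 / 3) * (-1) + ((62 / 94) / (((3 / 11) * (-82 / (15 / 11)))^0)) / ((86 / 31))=-73915 / 12126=-6.10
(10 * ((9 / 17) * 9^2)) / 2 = 3645 / 17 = 214.41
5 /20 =1 /4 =0.25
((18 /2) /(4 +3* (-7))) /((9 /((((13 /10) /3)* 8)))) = -52 /255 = -0.20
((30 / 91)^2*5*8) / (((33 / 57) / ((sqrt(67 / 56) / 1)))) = 171000*sqrt(938) / 637637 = 8.21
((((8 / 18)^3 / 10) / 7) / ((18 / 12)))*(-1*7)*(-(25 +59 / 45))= 75776 / 492075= 0.15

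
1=1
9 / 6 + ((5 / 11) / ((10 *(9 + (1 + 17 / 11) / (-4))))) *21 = 297 / 184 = 1.61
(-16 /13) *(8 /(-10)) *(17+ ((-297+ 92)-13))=-12864 /65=-197.91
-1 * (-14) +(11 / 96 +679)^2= 4250517049 / 9216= 461210.62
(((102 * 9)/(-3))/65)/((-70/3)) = 0.20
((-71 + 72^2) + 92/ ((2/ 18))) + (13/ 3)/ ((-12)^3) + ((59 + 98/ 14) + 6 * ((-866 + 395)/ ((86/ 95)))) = 643157585/ 222912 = 2885.25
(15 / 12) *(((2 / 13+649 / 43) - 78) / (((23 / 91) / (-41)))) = 50338365 / 3956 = 12724.56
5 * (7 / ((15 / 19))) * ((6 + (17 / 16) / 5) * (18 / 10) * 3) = 594909 / 400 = 1487.27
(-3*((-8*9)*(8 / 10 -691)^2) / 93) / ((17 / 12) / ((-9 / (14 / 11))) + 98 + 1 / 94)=5984759828124 / 529066925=11311.91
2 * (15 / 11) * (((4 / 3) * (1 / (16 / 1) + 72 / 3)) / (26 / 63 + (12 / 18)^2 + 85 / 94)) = 57575 / 1159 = 49.68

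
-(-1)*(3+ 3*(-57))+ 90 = -78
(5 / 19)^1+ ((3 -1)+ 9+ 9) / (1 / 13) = 260.26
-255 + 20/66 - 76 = -10913/33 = -330.70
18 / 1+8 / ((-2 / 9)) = -18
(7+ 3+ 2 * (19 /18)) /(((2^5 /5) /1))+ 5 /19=11795 /5472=2.16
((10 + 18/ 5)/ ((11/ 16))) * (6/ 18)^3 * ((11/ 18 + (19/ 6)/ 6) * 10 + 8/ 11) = 1305056/ 147015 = 8.88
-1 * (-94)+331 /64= 6347 /64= 99.17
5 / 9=0.56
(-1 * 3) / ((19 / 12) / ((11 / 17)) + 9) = -396 / 1511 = -0.26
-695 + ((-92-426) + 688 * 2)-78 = 85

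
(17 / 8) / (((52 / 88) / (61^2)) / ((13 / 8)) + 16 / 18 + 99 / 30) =31312215 / 61725388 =0.51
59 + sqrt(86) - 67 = -8 + sqrt(86) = 1.27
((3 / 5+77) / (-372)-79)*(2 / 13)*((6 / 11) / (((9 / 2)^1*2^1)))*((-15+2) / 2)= 73664 / 15345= 4.80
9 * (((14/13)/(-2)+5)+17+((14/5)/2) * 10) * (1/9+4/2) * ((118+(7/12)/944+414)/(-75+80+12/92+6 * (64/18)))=1214081214871/89634688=13544.77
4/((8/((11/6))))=11/12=0.92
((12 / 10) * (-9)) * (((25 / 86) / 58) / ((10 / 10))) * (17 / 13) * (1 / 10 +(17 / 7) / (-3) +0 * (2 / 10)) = 22797 / 453908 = 0.05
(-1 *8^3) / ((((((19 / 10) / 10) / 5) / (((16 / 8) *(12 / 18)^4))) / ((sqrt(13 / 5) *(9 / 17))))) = -1638400 *sqrt(65) / 2907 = -4543.93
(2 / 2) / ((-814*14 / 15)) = -15 / 11396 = -0.00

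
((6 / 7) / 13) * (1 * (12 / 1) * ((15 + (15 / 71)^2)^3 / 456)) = 1308628058112000 / 221485390899409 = 5.91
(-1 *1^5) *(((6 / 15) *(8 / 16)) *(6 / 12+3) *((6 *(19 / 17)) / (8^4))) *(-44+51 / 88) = 1524579 / 30638080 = 0.05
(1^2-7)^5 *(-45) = 349920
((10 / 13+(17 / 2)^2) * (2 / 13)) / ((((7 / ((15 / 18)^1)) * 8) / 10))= 94925 / 56784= 1.67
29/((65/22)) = 638/65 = 9.82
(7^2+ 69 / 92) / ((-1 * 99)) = -199 / 396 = -0.50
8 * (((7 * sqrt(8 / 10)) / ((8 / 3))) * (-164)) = -6888 * sqrt(5) / 5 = -3080.41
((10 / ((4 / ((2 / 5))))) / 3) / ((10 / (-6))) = -1 / 5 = -0.20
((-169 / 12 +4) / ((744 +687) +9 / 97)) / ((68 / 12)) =-11737 / 9439488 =-0.00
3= 3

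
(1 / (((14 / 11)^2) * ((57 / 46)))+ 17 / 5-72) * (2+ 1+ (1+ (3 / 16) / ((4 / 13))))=-112222897 / 357504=-313.91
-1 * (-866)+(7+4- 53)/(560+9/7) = 3402220/3929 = 865.93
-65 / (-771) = 65 / 771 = 0.08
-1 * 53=-53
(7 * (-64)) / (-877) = 448 / 877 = 0.51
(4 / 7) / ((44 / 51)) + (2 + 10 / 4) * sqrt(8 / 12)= 51 / 77 + 3 * sqrt(6) / 2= 4.34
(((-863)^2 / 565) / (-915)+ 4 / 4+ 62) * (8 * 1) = 254597248 / 516975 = 492.47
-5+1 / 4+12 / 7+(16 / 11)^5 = 15670793 / 4509428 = 3.48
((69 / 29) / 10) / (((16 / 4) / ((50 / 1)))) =345 / 116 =2.97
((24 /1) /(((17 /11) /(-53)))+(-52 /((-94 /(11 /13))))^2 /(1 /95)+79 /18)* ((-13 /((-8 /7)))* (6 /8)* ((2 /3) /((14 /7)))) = -49077513667 /21630528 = -2268.90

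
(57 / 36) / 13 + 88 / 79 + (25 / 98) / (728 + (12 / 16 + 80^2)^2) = 163055571756199 / 131951990032044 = 1.24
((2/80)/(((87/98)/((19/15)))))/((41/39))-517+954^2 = 324453975403/356700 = 909599.03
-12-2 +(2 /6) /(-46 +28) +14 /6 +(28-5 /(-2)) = 508 /27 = 18.81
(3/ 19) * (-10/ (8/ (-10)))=75/ 38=1.97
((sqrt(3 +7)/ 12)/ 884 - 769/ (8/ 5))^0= 1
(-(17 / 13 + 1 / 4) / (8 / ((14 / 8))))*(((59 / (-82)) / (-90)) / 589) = -0.00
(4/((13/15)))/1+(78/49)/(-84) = 40991/8918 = 4.60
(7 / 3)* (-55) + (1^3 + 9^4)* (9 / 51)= 3089 / 3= 1029.67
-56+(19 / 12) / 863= -56.00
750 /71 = 10.56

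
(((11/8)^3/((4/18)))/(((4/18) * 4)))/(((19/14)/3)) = 2264031/77824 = 29.09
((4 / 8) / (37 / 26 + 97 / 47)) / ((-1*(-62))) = 611 / 264182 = 0.00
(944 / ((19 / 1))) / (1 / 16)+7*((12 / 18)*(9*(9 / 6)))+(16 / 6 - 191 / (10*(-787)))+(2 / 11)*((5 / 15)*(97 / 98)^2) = 1699549488632 / 1974618415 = 860.70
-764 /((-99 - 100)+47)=191 /38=5.03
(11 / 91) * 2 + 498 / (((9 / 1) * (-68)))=-5309 / 9282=-0.57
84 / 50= 42 / 25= 1.68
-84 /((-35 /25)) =60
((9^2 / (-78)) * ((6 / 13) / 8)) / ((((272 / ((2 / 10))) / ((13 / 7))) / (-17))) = 81 / 58240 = 0.00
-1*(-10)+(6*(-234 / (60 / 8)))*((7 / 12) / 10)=-23 / 25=-0.92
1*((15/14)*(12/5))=18/7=2.57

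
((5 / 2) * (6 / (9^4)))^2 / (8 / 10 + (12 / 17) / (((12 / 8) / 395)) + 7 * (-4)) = 2125 / 64512685872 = 0.00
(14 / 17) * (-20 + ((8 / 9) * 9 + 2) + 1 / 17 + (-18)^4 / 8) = 10798.17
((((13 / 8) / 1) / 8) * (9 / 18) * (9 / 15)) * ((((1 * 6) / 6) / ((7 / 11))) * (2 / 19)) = 429 / 42560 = 0.01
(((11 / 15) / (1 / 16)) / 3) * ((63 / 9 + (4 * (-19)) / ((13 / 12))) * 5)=-144496 / 117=-1235.01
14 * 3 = 42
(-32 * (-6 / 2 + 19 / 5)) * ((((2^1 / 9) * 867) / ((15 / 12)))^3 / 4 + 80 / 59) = -23332760459264 / 995625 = -23435289.85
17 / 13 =1.31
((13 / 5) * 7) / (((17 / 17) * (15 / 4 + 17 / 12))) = 546 / 155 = 3.52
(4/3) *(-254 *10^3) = -1016000/3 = -338666.67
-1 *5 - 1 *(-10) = 5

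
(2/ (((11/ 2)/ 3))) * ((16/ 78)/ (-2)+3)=452/ 143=3.16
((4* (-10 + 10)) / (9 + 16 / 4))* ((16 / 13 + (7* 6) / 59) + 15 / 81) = 0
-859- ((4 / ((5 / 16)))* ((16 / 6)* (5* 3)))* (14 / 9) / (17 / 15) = -79649 / 51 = -1561.75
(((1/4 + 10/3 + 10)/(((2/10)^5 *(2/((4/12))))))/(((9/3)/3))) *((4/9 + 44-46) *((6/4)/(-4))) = 3565625/864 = 4126.88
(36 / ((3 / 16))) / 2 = 96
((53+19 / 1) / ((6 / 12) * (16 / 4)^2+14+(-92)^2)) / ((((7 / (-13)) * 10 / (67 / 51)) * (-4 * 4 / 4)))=2613 / 5049170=0.00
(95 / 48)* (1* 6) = 95 / 8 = 11.88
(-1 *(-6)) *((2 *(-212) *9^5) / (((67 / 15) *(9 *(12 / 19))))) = -5916651.04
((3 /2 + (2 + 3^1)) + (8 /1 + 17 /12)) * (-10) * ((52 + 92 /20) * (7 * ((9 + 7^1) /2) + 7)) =-1135113 /2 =-567556.50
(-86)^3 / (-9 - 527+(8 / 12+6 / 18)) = 636056 / 535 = 1188.89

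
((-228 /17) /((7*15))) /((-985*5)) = 76 /2930375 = 0.00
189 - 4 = 185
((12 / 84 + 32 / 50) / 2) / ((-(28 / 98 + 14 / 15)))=-0.32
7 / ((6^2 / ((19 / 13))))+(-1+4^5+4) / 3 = 160345 / 468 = 342.62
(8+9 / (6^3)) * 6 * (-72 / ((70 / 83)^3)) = -993194019 / 171500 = -5791.22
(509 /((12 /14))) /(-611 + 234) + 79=175135 /2262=77.42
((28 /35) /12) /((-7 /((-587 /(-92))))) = -587 /9660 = -0.06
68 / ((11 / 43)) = 2924 / 11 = 265.82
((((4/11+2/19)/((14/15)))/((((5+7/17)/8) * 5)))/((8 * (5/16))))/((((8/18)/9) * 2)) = 28917/48070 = 0.60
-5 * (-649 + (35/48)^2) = 7470355/2304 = 3242.34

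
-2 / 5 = -0.40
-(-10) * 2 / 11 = 20 / 11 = 1.82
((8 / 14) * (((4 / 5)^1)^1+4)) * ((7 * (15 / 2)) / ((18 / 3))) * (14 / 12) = 28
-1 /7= -0.14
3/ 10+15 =153/ 10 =15.30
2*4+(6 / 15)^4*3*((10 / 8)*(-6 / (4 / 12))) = 6.27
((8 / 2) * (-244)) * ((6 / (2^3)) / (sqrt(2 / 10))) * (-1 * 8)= 5856 * sqrt(5)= 13094.41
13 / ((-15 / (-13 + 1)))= 52 / 5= 10.40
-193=-193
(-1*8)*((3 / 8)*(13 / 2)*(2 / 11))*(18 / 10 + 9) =-2106 / 55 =-38.29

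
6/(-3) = -2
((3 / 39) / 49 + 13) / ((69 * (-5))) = -8282 / 219765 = -0.04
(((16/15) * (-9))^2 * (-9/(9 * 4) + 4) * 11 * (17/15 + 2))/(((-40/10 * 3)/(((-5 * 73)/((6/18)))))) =5434704/5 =1086940.80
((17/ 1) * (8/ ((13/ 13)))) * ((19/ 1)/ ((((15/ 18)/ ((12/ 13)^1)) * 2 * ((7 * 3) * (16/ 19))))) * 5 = 36822/ 91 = 404.64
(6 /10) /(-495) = -1 /825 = -0.00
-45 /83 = -0.54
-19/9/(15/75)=-10.56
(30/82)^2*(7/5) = 315/1681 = 0.19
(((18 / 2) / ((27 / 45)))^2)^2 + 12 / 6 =50627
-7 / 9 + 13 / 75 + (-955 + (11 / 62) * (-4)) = -956.31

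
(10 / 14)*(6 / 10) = 3 / 7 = 0.43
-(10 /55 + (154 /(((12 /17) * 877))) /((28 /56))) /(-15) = 19661 /434115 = 0.05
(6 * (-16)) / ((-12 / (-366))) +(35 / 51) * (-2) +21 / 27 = -448075 / 153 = -2928.59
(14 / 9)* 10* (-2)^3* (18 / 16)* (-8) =1120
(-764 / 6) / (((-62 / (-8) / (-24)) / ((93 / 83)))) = 36672 / 83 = 441.83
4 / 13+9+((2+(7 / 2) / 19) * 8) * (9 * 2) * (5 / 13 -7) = -2071.40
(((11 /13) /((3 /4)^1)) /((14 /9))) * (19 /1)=1254 /91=13.78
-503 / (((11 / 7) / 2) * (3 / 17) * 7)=-17102 / 33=-518.24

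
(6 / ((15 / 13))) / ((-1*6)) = -13 / 15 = -0.87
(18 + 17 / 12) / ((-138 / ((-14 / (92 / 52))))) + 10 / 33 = 296713 / 209484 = 1.42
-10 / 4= -2.50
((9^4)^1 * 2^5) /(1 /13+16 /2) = 909792 /35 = 25994.06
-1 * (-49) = 49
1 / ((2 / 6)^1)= 3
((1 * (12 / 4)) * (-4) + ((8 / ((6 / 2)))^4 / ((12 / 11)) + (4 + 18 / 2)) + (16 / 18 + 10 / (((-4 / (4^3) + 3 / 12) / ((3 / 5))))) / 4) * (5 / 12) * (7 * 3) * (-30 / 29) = -2363375 / 4698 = -503.06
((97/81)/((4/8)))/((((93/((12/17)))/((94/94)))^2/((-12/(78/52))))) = -24832/22496049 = -0.00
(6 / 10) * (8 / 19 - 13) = -717 / 95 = -7.55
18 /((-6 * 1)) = -3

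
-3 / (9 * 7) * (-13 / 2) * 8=52 / 21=2.48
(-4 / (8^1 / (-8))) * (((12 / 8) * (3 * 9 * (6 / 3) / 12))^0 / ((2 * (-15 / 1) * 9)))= -2 / 135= -0.01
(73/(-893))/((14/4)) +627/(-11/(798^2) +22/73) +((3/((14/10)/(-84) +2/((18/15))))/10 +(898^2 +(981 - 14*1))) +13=70884458340225084/87569540135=809464.78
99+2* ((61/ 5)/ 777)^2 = 99.00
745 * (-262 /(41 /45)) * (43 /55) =-75538530 /451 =-167491.20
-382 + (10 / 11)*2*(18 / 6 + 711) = 10078 / 11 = 916.18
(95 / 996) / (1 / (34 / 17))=95 / 498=0.19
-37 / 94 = -0.39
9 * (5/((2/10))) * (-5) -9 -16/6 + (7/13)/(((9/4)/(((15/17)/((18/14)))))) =-1136.50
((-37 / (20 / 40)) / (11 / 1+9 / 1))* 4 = -14.80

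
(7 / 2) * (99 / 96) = 3.61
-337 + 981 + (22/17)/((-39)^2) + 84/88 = 366885457/568854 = 644.96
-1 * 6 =-6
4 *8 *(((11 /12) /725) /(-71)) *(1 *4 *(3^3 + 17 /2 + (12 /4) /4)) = -88 /1065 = -0.08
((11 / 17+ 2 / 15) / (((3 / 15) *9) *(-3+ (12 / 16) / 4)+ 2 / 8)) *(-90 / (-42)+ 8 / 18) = -518992 / 1237005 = -0.42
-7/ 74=-0.09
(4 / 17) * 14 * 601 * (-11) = -370216 / 17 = -21777.41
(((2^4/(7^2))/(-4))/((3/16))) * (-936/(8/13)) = 32448/49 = 662.20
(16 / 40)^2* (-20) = -16 / 5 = -3.20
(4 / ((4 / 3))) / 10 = 3 / 10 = 0.30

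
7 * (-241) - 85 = -1772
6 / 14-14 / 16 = -25 / 56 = -0.45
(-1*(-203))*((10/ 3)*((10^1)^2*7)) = 1421000/ 3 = 473666.67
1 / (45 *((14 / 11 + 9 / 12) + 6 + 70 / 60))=0.00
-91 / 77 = -13 / 11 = -1.18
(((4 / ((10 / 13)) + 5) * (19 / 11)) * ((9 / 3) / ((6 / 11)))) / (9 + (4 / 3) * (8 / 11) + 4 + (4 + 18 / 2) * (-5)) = -31977 / 16840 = -1.90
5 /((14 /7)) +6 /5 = 37 /10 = 3.70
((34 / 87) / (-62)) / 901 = -1 / 142941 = -0.00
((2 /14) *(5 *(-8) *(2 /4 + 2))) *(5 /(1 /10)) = -5000 /7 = -714.29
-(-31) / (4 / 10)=155 / 2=77.50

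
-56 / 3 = -18.67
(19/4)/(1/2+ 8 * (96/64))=19/50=0.38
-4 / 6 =-2 / 3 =-0.67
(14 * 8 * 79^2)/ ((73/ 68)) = 47531456/ 73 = 651115.84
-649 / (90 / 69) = -14927 / 30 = -497.57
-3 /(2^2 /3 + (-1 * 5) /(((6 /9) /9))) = 18 /397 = 0.05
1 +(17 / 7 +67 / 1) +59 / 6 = 3371 / 42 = 80.26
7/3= 2.33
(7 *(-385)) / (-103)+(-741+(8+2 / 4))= -706.33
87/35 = 2.49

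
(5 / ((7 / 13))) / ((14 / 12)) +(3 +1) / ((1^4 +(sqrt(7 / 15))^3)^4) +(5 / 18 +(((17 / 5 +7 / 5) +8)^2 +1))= 5329153570102637873 / 29116918286467200 - 2223393046875 *sqrt(105) / 2640990320768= 174.40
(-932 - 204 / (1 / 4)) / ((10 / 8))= -6992 / 5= -1398.40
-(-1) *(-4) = -4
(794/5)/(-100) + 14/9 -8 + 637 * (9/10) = 635926/1125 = 565.27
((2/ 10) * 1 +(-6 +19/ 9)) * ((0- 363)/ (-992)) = -1.35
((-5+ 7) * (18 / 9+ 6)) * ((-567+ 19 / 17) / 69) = -131.22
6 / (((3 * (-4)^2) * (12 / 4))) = 1 / 24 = 0.04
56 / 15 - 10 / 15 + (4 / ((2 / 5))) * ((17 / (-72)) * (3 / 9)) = 1231 / 540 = 2.28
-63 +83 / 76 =-4705 / 76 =-61.91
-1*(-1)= 1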